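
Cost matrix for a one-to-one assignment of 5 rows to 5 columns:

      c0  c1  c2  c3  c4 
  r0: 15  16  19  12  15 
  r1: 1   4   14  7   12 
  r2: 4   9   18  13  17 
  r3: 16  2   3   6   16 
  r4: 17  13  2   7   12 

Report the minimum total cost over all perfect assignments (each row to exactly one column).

Minimum assignment cost: 30

optimal assignment: row0→col4 (cost 15), row1→col3 (cost 7), row2→col0 (cost 4), row3→col1 (cost 2), row4→col2 (cost 2)
total = 15 + 7 + 4 + 2 + 2 = 30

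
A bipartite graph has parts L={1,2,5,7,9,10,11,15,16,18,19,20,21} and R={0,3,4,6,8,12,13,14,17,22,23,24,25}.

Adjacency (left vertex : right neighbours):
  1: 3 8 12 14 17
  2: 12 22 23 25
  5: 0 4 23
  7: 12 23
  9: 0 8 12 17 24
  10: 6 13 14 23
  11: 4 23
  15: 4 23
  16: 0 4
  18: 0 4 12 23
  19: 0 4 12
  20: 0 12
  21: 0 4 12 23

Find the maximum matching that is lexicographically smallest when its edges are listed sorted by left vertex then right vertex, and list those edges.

Lex-smallest maximum matching: {(1,3), (2,22), (5,0), (7,12), (9,8), (10,6), (11,4), (15,23)}

|M| = 8 (so the lex-smallest maximum matching has 8 edges)
process left vertices in ascending order; for each, take the smallest-labelled available neighbour that still permits 8 edges overall, or leave it unmatched if none does
lex-smallest matching: {1-3, 2-22, 5-0, 7-12, 9-8, 10-6, 11-4, 15-23}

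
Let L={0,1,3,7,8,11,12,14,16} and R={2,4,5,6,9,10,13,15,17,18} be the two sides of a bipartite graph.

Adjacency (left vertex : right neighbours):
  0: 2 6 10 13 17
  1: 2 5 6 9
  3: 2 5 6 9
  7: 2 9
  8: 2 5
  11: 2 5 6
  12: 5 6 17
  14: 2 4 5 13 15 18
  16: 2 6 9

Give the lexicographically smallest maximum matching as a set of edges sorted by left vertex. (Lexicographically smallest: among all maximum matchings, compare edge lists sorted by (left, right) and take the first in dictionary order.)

Lex-smallest maximum matching: {(0,10), (1,2), (3,5), (7,9), (11,6), (12,17), (14,4)}

|M| = 7 (so the lex-smallest maximum matching has 7 edges)
process left vertices in ascending order; for each, take the smallest-labelled available neighbour that still permits 7 edges overall, or leave it unmatched if none does
lex-smallest matching: {0-10, 1-2, 3-5, 7-9, 11-6, 12-17, 14-4}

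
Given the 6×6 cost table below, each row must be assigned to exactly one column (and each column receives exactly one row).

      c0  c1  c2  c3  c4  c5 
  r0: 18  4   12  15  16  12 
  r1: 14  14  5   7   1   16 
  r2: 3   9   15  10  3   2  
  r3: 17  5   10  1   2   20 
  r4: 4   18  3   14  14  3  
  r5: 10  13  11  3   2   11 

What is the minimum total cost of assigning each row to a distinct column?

one of 2 optimal assignments: row0→col1 (cost 4), row1→col2 (cost 5), row2→col0 (cost 3), row3→col3 (cost 1), row4→col5 (cost 3), row5→col4 (cost 2)
total = 4 + 5 + 3 + 1 + 3 + 2 = 18

Minimum assignment cost: 18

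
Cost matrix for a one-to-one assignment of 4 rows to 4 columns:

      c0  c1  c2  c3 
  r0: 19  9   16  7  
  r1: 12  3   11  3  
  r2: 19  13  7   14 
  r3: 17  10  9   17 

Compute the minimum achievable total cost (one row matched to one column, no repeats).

Minimum assignment cost: 34

optimal assignment: row0→col3 (cost 7), row1→col1 (cost 3), row2→col2 (cost 7), row3→col0 (cost 17)
total = 7 + 3 + 7 + 17 = 34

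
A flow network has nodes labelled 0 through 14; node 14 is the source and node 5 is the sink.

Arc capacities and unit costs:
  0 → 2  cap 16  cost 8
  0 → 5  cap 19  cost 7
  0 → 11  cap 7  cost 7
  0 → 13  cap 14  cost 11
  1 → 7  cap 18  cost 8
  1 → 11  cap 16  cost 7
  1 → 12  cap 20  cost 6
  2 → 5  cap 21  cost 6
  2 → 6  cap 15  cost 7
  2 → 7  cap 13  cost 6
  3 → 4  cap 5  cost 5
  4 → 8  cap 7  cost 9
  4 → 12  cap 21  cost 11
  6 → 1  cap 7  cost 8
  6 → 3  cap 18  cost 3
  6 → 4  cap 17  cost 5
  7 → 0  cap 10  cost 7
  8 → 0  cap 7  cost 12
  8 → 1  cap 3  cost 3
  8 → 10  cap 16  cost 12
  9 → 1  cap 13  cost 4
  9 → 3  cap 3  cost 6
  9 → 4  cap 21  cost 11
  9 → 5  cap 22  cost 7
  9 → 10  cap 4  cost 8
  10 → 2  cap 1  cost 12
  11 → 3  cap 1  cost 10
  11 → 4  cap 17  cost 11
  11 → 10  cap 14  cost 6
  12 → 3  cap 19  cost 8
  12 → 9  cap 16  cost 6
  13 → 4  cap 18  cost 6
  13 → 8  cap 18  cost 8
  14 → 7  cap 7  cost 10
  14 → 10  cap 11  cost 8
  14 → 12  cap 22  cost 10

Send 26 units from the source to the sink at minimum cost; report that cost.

Minimum cost for 26 units: 664

shortest-cost path #1: 14→12→9→5 push 16 @ unit cost 23 (adds 368)
shortest-cost path #2: 14→7→0→5 push 7 @ unit cost 24 (adds 168)
shortest-cost path #3: 14→10→2→5 push 1 @ unit cost 26 (adds 26)
shortest-cost path #4: 14→12→3→4→8→0→5 push 2 @ unit cost 51 (adds 102)
total cost = 664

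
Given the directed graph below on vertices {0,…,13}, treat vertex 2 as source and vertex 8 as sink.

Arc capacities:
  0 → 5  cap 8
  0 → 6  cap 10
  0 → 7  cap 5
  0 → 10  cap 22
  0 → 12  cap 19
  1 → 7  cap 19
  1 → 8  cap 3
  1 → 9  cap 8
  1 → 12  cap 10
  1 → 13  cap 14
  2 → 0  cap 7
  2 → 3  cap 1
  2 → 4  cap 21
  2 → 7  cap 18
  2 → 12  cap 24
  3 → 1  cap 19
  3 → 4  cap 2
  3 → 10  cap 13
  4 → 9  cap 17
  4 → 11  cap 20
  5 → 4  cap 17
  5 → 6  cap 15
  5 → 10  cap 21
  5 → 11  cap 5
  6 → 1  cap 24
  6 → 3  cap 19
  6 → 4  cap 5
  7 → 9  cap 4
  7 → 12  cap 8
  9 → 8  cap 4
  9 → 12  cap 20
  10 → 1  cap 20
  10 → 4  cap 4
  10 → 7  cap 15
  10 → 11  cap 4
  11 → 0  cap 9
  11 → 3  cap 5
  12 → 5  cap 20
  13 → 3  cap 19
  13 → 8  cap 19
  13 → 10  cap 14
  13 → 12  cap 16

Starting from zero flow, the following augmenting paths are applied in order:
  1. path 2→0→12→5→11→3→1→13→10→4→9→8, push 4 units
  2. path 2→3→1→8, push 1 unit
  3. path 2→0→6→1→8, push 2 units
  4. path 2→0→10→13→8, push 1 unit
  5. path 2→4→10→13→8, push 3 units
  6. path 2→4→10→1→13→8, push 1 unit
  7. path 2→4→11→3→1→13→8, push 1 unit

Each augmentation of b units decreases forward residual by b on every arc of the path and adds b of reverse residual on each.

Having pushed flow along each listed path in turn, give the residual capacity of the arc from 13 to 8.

Residual capacity of (13,8): 13

after path 1 (2→0→12→5→11→3→1→13→10→4→9→8, push 4): res(13,8)=19
after path 2 (2→3→1→8, push 1): res(13,8)=19
after path 3 (2→0→6→1→8, push 2): res(13,8)=19
after path 4 (2→0→10→13→8, push 1): res(13,8)=18
after path 5 (2→4→10→13→8, push 3): res(13,8)=15
after path 6 (2→4→10→1→13→8, push 1): res(13,8)=14
after path 7 (2→4→11→3→1→13→8, push 1): res(13,8)=13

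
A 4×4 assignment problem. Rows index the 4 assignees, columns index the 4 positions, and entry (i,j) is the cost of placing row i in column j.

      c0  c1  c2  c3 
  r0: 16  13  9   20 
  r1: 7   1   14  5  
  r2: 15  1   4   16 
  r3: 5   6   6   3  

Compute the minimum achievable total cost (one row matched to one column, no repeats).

Minimum assignment cost: 20

one of 2 optimal assignments: row0→col2 (cost 9), row1→col0 (cost 7), row2→col1 (cost 1), row3→col3 (cost 3)
total = 9 + 7 + 1 + 3 = 20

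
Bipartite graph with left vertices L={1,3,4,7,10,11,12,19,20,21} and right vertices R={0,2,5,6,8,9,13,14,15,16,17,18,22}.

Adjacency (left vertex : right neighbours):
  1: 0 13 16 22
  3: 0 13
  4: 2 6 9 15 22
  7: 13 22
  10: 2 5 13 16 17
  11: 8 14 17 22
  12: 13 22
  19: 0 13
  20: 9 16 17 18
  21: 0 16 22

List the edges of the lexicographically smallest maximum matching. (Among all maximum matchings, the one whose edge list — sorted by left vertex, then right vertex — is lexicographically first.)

|M| = 8 (so the lex-smallest maximum matching has 8 edges)
process left vertices in ascending order; for each, take the smallest-labelled available neighbour that still permits 8 edges overall, or leave it unmatched if none does
lex-smallest matching: {1-0, 3-13, 4-2, 7-22, 10-5, 11-8, 20-9, 21-16}

Lex-smallest maximum matching: {(1,0), (3,13), (4,2), (7,22), (10,5), (11,8), (20,9), (21,16)}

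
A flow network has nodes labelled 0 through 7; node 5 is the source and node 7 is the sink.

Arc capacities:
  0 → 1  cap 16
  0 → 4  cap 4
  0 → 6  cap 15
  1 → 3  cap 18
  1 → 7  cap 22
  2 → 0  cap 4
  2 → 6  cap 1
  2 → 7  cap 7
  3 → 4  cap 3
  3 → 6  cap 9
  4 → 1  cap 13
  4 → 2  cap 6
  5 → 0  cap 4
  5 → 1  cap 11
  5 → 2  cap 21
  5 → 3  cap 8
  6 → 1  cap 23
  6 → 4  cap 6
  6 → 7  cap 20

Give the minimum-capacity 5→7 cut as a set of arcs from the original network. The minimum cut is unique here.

augment #1: 5→1→7 push 11
augment #2: 5→2→7 push 7
augment #3: 5→0→1→7 push 4
augment #4: 5→2→6→7 push 1
augment #5: 5→3→6→7 push 8
augment #6: 5→2→0→1→7 push 4
max flow = 35; residual-reachable set from 5 gives S-side
cut edges (S→T): {(2,0), (2,6), (2,7), (5,0), (5,1), (5,3)} total cap 35

Min-cut arcs: {(2,0), (2,6), (2,7), (5,0), (5,1), (5,3)} (total capacity 35)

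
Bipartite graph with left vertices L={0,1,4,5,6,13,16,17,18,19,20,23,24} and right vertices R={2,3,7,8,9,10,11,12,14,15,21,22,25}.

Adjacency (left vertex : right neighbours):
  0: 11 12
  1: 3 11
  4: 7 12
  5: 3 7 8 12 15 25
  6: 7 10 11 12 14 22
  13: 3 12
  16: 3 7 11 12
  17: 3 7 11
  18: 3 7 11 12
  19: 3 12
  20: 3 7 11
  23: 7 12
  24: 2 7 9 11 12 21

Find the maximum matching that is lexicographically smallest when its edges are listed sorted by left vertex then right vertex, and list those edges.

Lex-smallest maximum matching: {(0,11), (1,3), (4,7), (5,8), (6,10), (13,12), (24,2)}

|M| = 7 (so the lex-smallest maximum matching has 7 edges)
process left vertices in ascending order; for each, take the smallest-labelled available neighbour that still permits 7 edges overall, or leave it unmatched if none does
lex-smallest matching: {0-11, 1-3, 4-7, 5-8, 6-10, 13-12, 24-2}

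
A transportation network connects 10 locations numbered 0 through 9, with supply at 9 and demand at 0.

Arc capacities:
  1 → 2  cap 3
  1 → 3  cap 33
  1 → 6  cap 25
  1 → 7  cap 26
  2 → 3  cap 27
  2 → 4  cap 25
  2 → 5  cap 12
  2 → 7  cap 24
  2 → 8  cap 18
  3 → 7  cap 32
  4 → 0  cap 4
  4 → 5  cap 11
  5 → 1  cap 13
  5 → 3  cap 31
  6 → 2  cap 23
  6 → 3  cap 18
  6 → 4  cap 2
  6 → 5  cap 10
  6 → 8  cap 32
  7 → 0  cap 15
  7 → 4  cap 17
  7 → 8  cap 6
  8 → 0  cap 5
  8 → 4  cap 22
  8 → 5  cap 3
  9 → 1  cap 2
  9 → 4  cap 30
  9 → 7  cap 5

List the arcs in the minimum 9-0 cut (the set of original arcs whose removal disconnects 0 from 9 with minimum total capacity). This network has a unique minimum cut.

augment #1: 9→4→0 push 4
augment #2: 9→7→0 push 5
augment #3: 9→1→7→0 push 2
augment #4: 9→4→5→1→7→0 push 8
augment #5: 9→4→5→1→2→8→0 push 3
max flow = 22; residual-reachable set from 9 gives S-side
cut edges (S→T): {(4,0), (4,5), (9,1), (9,7)} total cap 22

Min-cut arcs: {(4,0), (4,5), (9,1), (9,7)} (total capacity 22)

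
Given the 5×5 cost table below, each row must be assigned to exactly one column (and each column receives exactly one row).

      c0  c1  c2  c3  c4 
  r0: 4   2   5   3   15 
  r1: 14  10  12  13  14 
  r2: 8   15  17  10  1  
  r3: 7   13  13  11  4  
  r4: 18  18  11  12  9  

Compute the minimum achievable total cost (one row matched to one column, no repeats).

optimal assignment: row0→col3 (cost 3), row1→col1 (cost 10), row2→col4 (cost 1), row3→col0 (cost 7), row4→col2 (cost 11)
total = 3 + 10 + 1 + 7 + 11 = 32

Minimum assignment cost: 32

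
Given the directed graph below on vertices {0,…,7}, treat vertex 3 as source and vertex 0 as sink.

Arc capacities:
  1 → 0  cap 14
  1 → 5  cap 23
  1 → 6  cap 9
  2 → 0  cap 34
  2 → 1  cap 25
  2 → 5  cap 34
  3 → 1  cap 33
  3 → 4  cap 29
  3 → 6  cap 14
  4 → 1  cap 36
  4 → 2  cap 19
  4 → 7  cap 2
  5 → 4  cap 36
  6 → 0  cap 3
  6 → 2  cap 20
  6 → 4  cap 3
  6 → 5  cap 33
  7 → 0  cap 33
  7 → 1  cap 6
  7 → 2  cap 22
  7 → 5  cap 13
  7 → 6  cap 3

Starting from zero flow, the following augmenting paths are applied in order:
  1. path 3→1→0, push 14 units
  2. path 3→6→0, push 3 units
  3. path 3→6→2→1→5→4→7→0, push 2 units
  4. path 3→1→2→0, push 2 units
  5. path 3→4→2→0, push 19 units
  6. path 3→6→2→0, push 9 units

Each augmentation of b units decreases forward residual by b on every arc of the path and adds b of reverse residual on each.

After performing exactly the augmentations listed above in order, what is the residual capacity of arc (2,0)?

after path 1 (3→1→0, push 14): res(2,0)=34
after path 2 (3→6→0, push 3): res(2,0)=34
after path 3 (3→6→2→1→5→4→7→0, push 2): res(2,0)=34
after path 4 (3→1→2→0, push 2): res(2,0)=32
after path 5 (3→4→2→0, push 19): res(2,0)=13
after path 6 (3→6→2→0, push 9): res(2,0)=4

Residual capacity of (2,0): 4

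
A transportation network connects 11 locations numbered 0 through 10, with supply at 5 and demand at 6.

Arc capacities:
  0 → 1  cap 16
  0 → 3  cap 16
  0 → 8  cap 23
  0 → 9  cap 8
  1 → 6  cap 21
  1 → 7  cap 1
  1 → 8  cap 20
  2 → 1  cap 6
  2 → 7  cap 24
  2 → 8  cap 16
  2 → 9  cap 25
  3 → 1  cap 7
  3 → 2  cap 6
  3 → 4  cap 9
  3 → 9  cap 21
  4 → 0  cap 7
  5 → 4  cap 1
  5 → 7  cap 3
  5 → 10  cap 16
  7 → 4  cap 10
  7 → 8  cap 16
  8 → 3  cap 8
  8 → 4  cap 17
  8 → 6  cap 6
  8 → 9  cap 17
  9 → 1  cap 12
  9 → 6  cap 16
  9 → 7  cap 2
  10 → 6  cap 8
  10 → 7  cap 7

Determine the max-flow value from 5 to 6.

Maximum flow value: 19

augment #1: 5→10→6 bottleneck 8, total now 8
augment #2: 5→7→8→6 bottleneck 3, total now 11
augment #3: 5→4→0→1→6 bottleneck 1, total now 12
augment #4: 5→10→7→8→6 bottleneck 3, total now 15
augment #5: 5→10→7→8→9→6 bottleneck 4, total now 19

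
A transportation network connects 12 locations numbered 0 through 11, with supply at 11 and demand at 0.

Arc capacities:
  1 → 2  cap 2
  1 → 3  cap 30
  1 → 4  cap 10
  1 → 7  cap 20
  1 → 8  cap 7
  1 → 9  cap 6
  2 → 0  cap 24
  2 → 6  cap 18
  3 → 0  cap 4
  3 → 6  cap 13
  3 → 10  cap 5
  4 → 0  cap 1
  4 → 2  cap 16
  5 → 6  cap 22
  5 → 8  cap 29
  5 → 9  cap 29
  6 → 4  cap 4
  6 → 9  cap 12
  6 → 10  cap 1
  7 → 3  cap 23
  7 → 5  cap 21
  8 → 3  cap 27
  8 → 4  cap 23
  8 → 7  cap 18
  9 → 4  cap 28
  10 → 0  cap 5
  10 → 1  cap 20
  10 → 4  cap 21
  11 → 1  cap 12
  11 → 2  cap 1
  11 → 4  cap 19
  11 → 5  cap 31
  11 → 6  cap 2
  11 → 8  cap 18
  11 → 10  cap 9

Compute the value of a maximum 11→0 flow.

augment #1: 11→2→0 bottleneck 1, total now 1
augment #2: 11→4→0 bottleneck 1, total now 2
augment #3: 11→10→0 bottleneck 5, total now 7
augment #4: 11→1→2→0 bottleneck 2, total now 9
augment #5: 11→1→3→0 bottleneck 4, total now 13
augment #6: 11→4→2→0 bottleneck 16, total now 29

Maximum flow value: 29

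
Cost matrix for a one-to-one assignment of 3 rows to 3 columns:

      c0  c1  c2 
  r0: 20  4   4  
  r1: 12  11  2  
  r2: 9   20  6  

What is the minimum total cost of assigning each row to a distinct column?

optimal assignment: row0→col1 (cost 4), row1→col2 (cost 2), row2→col0 (cost 9)
total = 4 + 2 + 9 = 15

Minimum assignment cost: 15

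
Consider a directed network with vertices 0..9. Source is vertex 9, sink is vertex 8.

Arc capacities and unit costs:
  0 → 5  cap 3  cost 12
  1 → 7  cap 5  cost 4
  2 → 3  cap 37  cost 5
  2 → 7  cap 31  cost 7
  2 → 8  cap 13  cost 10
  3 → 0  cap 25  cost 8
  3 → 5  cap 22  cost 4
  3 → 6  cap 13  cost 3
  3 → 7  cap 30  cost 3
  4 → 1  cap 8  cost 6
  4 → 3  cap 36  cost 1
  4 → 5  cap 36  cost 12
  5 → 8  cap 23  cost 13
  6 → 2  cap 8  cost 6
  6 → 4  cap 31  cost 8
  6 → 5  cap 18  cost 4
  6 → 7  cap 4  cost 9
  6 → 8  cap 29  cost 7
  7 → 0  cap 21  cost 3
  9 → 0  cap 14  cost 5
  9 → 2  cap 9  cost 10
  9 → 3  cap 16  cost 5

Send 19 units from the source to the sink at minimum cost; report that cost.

Minimum cost for 19 units: 315

shortest-cost path #1: 9→3→6→8 push 13 @ unit cost 15 (adds 195)
shortest-cost path #2: 9→2→8 push 6 @ unit cost 20 (adds 120)
total cost = 315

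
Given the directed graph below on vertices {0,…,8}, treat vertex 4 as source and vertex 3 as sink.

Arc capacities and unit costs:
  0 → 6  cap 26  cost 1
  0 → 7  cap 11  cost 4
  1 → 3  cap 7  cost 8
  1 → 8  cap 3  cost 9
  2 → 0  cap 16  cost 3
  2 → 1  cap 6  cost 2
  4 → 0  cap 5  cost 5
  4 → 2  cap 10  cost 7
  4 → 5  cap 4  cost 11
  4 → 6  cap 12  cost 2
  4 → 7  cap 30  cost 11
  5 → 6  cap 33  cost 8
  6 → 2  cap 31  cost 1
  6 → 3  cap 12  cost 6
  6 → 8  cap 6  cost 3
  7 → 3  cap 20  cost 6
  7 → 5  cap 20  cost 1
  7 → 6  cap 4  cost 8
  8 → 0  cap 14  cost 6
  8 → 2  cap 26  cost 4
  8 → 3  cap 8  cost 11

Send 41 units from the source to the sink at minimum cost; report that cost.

Minimum cost for 41 units: 594

shortest-cost path #1: 4→6→3 push 12 @ unit cost 8 (adds 96)
shortest-cost path #2: 4→0→7→3 push 5 @ unit cost 15 (adds 75)
shortest-cost path #3: 4→7→3 push 15 @ unit cost 17 (adds 255)
shortest-cost path #4: 4→2→1→3 push 6 @ unit cost 17 (adds 102)
shortest-cost path #5: 4→7→0→6→8→3 push 3 @ unit cost 22 (adds 66)
total cost = 594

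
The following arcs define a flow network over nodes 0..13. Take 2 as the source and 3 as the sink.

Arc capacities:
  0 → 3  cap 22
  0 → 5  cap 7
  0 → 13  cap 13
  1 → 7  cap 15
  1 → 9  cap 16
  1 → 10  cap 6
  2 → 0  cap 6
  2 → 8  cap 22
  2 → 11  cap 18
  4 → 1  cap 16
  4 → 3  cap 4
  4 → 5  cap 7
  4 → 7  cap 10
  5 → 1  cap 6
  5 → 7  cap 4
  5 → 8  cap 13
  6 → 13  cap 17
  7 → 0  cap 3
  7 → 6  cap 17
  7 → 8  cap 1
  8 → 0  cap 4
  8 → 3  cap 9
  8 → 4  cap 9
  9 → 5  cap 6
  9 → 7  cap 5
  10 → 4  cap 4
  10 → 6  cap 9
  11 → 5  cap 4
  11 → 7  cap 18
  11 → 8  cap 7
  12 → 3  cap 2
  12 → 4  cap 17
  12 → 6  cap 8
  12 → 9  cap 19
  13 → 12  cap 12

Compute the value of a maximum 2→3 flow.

augment #1: 2→0→3 bottleneck 6, total now 6
augment #2: 2→8→3 bottleneck 9, total now 15
augment #3: 2→8→0→3 bottleneck 4, total now 19
augment #4: 2→8→4→3 bottleneck 4, total now 23
augment #5: 2→11→7→0→3 bottleneck 3, total now 26
augment #6: 2→11→7→6→13→12→3 bottleneck 2, total now 28

Maximum flow value: 28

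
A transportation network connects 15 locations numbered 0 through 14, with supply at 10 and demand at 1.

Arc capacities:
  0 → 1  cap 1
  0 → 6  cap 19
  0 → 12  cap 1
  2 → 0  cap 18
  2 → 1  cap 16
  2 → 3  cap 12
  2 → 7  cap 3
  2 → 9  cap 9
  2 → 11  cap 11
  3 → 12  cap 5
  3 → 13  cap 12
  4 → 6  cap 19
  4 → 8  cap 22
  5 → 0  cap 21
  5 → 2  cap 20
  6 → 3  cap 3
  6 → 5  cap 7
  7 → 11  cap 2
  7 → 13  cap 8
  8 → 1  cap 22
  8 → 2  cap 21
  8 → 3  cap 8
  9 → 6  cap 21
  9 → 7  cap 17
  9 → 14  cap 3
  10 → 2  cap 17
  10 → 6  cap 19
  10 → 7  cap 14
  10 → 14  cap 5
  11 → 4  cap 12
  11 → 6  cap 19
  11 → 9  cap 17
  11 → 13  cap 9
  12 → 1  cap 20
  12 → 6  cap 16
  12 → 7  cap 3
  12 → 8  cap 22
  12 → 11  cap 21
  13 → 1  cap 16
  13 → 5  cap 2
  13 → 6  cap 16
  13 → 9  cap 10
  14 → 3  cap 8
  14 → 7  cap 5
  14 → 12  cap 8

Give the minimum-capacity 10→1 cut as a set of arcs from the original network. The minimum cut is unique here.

Min-cut arcs: {(6,3), (6,5), (7,11), (7,13), (10,2), (10,14)} (total capacity 42)

augment #1: 10→2→1 push 16
augment #2: 10→2→0→1 push 1
augment #3: 10→7→13→1 push 8
augment #4: 10→14→12→1 push 5
augment #5: 10→6→3→12→1 push 3
augment #6: 10→7→11→13→1 push 2
augment #7: 10→6→5→0→12→1 push 1
augment #8: 10→6→5→2→3→12→1 push 2
augment #9: 10→6→5→2→3→13→1 push 4
max flow = 42; residual-reachable set from 10 gives S-side
cut edges (S→T): {(6,3), (6,5), (7,11), (7,13), (10,2), (10,14)} total cap 42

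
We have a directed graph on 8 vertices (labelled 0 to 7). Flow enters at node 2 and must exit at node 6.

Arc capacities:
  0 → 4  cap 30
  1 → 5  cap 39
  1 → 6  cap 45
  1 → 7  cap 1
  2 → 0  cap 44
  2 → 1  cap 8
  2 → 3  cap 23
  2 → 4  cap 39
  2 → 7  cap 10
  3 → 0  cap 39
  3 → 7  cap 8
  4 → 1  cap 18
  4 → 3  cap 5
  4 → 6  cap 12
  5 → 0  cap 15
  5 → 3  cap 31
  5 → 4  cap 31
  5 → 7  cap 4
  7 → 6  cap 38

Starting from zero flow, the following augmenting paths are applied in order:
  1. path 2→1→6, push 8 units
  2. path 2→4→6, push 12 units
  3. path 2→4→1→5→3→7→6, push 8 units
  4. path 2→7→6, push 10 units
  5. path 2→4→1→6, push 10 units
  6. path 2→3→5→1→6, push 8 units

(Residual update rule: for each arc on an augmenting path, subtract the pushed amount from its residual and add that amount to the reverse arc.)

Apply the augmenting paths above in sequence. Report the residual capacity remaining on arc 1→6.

after path 1 (2→1→6, push 8): res(1,6)=37
after path 2 (2→4→6, push 12): res(1,6)=37
after path 3 (2→4→1→5→3→7→6, push 8): res(1,6)=37
after path 4 (2→7→6, push 10): res(1,6)=37
after path 5 (2→4→1→6, push 10): res(1,6)=27
after path 6 (2→3→5→1→6, push 8): res(1,6)=19

Residual capacity of (1,6): 19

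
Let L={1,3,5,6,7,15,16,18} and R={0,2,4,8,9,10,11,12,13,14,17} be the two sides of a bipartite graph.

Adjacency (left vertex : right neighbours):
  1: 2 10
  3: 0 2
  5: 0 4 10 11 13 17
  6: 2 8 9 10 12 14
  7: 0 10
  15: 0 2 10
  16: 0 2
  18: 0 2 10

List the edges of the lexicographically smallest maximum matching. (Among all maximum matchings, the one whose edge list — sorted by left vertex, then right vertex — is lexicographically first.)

Lex-smallest maximum matching: {(1,2), (3,0), (5,4), (6,8), (7,10)}

|M| = 5 (so the lex-smallest maximum matching has 5 edges)
process left vertices in ascending order; for each, take the smallest-labelled available neighbour that still permits 5 edges overall, or leave it unmatched if none does
lex-smallest matching: {1-2, 3-0, 5-4, 6-8, 7-10}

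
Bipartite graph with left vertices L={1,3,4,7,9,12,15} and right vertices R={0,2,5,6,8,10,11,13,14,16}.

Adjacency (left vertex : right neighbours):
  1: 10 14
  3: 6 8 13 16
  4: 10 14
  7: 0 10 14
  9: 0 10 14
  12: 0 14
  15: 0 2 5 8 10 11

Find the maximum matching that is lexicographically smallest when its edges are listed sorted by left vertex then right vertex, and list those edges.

Lex-smallest maximum matching: {(1,10), (3,6), (4,14), (7,0), (15,2)}

|M| = 5 (so the lex-smallest maximum matching has 5 edges)
process left vertices in ascending order; for each, take the smallest-labelled available neighbour that still permits 5 edges overall, or leave it unmatched if none does
lex-smallest matching: {1-10, 3-6, 4-14, 7-0, 15-2}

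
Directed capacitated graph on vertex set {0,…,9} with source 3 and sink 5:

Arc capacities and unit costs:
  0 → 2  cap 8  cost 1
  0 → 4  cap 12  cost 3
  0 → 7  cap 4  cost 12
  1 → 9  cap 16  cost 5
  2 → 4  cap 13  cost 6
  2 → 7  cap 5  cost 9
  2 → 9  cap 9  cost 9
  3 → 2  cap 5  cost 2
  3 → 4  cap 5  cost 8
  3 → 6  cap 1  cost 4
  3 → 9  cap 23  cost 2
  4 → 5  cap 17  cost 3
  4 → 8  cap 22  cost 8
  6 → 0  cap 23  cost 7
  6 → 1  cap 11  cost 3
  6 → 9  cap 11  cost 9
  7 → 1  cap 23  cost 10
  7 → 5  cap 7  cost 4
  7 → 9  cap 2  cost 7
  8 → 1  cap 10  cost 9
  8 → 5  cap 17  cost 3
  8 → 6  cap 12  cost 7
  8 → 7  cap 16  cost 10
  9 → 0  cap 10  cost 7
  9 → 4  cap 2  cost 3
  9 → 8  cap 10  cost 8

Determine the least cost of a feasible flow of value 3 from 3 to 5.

Minimum cost for 3 units: 27

shortest-cost path #1: 3→9→4→5 push 2 @ unit cost 8 (adds 16)
shortest-cost path #2: 3→4→5 push 1 @ unit cost 11 (adds 11)
total cost = 27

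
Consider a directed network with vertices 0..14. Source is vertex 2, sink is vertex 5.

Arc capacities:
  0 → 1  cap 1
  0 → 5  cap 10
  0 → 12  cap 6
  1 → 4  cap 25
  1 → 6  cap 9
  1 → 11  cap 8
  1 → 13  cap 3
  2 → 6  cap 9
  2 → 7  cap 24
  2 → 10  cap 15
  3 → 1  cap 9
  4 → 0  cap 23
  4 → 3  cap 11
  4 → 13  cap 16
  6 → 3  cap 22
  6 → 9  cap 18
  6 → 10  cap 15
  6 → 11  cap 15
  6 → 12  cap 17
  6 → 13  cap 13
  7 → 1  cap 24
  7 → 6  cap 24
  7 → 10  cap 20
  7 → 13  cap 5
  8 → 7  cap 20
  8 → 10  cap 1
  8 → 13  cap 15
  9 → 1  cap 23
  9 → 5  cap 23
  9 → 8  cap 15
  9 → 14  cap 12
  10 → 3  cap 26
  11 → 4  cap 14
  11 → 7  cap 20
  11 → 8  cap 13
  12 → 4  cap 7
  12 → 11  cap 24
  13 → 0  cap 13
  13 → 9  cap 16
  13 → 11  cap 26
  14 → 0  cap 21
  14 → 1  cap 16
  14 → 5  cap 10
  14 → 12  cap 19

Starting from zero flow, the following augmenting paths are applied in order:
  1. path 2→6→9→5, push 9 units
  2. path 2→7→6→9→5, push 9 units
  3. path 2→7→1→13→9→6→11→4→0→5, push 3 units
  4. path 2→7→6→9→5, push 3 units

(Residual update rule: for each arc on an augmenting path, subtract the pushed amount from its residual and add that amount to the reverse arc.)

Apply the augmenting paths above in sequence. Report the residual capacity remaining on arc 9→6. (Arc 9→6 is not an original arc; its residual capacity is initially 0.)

after path 1 (2→6→9→5, push 9): res(9,6)=9
after path 2 (2→7→6→9→5, push 9): res(9,6)=18
after path 3 (2→7→1→13→9→6→11→4→0→5, push 3): res(9,6)=15
after path 4 (2→7→6→9→5, push 3): res(9,6)=18

Residual capacity of (9,6): 18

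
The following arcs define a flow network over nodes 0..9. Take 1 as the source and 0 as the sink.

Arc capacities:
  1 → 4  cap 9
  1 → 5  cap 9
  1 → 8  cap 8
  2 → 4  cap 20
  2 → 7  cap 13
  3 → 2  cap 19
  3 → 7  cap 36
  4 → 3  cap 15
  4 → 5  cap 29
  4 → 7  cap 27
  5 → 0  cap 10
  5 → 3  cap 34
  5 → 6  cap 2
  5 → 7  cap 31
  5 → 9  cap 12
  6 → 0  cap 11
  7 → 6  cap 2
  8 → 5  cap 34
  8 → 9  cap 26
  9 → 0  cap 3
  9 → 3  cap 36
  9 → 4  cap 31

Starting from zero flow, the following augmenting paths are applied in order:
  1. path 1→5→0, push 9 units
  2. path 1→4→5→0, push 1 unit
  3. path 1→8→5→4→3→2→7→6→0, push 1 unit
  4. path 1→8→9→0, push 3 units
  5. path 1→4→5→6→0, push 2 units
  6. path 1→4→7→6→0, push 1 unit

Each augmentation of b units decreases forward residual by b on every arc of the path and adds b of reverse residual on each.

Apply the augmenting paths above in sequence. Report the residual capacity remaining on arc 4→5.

Residual capacity of (4,5): 27

after path 1 (1→5→0, push 9): res(4,5)=29
after path 2 (1→4→5→0, push 1): res(4,5)=28
after path 3 (1→8→5→4→3→2→7→6→0, push 1): res(4,5)=29
after path 4 (1→8→9→0, push 3): res(4,5)=29
after path 5 (1→4→5→6→0, push 2): res(4,5)=27
after path 6 (1→4→7→6→0, push 1): res(4,5)=27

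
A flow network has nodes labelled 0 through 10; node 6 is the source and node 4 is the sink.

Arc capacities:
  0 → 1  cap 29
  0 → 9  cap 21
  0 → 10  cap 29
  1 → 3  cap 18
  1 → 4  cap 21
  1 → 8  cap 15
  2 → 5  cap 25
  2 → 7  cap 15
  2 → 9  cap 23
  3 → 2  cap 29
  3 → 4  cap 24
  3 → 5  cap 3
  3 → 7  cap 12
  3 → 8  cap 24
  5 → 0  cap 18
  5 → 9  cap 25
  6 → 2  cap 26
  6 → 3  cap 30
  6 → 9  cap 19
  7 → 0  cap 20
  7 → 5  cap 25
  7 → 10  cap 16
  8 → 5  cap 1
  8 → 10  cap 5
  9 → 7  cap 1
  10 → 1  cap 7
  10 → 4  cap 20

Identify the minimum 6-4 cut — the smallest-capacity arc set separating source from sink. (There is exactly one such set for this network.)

Min-cut arcs: {(6,2), (6,3), (9,7)} (total capacity 57)

augment #1: 6→3→4 push 24
augment #2: 6→2→7→10→4 push 15
augment #3: 6→3→7→10→4 push 1
augment #4: 6→3→8→10→4 push 4
augment #5: 6→2→5→0→1→4 push 11
augment #6: 6→3→5→0→1→4 push 1
augment #7: 6→9→7→0→1→4 push 1
max flow = 57; residual-reachable set from 6 gives S-side
cut edges (S→T): {(6,2), (6,3), (9,7)} total cap 57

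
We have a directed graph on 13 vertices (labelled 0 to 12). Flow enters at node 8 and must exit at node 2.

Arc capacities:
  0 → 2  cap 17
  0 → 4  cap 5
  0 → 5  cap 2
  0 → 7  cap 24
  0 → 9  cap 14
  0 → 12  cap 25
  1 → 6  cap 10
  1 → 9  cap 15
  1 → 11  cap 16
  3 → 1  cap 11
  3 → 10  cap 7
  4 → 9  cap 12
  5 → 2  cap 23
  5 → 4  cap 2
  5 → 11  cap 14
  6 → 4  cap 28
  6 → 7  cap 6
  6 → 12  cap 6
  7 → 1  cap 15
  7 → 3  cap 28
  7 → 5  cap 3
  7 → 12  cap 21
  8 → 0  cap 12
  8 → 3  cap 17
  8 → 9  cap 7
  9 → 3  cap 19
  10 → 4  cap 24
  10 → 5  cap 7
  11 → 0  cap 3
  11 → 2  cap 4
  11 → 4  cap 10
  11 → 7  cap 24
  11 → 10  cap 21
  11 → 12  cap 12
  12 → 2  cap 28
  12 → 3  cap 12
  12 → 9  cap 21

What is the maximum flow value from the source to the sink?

Maximum flow value: 30

augment #1: 8→0→2 bottleneck 12, total now 12
augment #2: 8→3→1→11→2 bottleneck 4, total now 16
augment #3: 8→3→10→5→2 bottleneck 7, total now 23
augment #4: 8→3→1→6→12→2 bottleneck 6, total now 29
augment #5: 8→9→3→1→11→0→2 bottleneck 1, total now 30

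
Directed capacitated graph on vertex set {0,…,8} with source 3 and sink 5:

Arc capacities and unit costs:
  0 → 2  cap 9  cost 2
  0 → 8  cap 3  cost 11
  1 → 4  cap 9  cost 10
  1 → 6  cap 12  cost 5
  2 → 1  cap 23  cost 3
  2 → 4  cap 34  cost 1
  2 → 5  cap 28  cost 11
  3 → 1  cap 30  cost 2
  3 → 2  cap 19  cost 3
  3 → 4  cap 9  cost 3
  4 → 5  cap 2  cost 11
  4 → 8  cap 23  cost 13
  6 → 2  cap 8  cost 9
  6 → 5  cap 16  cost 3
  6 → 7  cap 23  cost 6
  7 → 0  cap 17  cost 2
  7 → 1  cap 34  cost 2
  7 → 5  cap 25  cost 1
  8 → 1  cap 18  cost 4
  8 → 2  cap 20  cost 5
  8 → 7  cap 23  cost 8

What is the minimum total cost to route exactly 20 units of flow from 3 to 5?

Minimum cost for 20 units: 232

shortest-cost path #1: 3→1→6→5 push 12 @ unit cost 10 (adds 120)
shortest-cost path #2: 3→4→5 push 2 @ unit cost 14 (adds 28)
shortest-cost path #3: 3→2→5 push 6 @ unit cost 14 (adds 84)
total cost = 232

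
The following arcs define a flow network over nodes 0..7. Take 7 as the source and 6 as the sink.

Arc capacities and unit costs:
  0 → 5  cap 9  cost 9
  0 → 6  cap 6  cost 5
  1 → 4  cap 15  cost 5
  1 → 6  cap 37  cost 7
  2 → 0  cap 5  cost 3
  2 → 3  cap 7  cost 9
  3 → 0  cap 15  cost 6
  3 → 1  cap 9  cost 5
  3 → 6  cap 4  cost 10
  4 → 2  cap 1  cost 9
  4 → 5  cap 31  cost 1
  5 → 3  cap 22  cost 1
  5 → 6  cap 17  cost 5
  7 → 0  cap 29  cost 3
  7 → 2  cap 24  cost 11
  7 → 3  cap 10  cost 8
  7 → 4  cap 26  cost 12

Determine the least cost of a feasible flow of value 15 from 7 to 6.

shortest-cost path #1: 7→0→6 push 6 @ unit cost 8 (adds 48)
shortest-cost path #2: 7→0→5→6 push 9 @ unit cost 17 (adds 153)
total cost = 201

Minimum cost for 15 units: 201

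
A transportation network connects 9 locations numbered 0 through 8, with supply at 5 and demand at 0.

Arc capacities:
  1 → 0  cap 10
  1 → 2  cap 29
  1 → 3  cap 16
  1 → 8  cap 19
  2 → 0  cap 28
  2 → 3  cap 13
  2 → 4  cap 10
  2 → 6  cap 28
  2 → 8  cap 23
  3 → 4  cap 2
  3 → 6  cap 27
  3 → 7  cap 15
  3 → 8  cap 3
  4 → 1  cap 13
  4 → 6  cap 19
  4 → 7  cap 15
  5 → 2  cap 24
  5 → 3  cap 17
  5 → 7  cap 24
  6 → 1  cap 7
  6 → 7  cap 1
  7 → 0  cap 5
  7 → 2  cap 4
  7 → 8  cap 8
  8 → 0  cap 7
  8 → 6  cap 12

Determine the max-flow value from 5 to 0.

Maximum flow value: 49

augment #1: 5→2→0 bottleneck 24, total now 24
augment #2: 5→7→0 bottleneck 5, total now 29
augment #3: 5→3→8→0 bottleneck 3, total now 32
augment #4: 5→7→2→0 bottleneck 4, total now 36
augment #5: 5→7→8→0 bottleneck 4, total now 40
augment #6: 5→3→4→1→0 bottleneck 2, total now 42
augment #7: 5→3→6→1→0 bottleneck 7, total now 49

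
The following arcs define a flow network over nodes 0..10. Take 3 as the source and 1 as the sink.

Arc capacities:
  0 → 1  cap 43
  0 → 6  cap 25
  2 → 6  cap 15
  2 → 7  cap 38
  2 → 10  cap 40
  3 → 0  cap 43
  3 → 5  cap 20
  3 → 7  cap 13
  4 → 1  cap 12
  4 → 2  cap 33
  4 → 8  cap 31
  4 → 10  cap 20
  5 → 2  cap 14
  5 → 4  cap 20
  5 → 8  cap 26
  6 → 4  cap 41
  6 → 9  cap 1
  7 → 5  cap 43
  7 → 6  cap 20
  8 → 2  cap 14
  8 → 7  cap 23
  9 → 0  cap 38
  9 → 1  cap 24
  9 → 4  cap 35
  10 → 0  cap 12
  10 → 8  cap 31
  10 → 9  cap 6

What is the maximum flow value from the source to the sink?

augment #1: 3→0→1 bottleneck 43, total now 43
augment #2: 3→5→4→1 bottleneck 12, total now 55
augment #3: 3→7→6→9→1 bottleneck 1, total now 56
augment #4: 3→5→2→10→9→1 bottleneck 6, total now 62

Maximum flow value: 62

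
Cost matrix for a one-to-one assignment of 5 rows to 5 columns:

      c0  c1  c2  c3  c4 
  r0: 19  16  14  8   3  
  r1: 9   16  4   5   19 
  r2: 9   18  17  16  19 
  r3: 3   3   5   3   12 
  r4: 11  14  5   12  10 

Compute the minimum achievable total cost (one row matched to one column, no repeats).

Minimum assignment cost: 25

optimal assignment: row0→col4 (cost 3), row1→col3 (cost 5), row2→col0 (cost 9), row3→col1 (cost 3), row4→col2 (cost 5)
total = 3 + 5 + 9 + 3 + 5 = 25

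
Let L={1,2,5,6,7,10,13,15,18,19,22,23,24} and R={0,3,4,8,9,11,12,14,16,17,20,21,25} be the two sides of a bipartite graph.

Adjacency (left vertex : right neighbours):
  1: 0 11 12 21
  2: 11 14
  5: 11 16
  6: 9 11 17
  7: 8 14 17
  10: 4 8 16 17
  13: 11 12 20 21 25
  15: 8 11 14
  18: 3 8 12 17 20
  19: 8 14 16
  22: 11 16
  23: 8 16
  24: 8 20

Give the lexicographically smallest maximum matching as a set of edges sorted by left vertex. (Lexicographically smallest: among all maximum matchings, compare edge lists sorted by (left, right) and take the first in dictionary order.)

Lex-smallest maximum matching: {(1,0), (2,11), (5,16), (6,9), (7,17), (10,4), (13,12), (15,8), (18,3), (19,14), (24,20)}

|M| = 11 (so the lex-smallest maximum matching has 11 edges)
process left vertices in ascending order; for each, take the smallest-labelled available neighbour that still permits 11 edges overall, or leave it unmatched if none does
lex-smallest matching: {1-0, 2-11, 5-16, 6-9, 7-17, 10-4, 13-12, 15-8, 18-3, 19-14, 24-20}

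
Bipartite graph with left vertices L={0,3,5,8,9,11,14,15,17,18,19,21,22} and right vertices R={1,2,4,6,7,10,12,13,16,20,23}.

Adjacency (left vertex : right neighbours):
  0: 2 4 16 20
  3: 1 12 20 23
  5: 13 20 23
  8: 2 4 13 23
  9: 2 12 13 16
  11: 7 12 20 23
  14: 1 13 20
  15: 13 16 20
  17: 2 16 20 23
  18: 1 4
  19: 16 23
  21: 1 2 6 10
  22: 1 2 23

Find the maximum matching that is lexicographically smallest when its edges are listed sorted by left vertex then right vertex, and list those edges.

Lex-smallest maximum matching: {(0,2), (3,1), (5,13), (8,4), (9,12), (11,7), (14,20), (15,16), (17,23), (21,6)}

|M| = 10 (so the lex-smallest maximum matching has 10 edges)
process left vertices in ascending order; for each, take the smallest-labelled available neighbour that still permits 10 edges overall, or leave it unmatched if none does
lex-smallest matching: {0-2, 3-1, 5-13, 8-4, 9-12, 11-7, 14-20, 15-16, 17-23, 21-6}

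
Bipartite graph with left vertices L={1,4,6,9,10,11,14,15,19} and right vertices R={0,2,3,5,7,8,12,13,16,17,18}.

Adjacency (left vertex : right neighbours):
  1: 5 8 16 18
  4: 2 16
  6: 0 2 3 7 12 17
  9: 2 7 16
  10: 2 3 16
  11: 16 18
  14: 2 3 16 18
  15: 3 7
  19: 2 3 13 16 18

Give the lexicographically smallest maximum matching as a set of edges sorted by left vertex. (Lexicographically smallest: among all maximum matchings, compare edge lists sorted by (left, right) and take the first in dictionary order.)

Lex-smallest maximum matching: {(1,5), (4,2), (6,0), (9,7), (10,3), (11,16), (14,18), (19,13)}

|M| = 8 (so the lex-smallest maximum matching has 8 edges)
process left vertices in ascending order; for each, take the smallest-labelled available neighbour that still permits 8 edges overall, or leave it unmatched if none does
lex-smallest matching: {1-5, 4-2, 6-0, 9-7, 10-3, 11-16, 14-18, 19-13}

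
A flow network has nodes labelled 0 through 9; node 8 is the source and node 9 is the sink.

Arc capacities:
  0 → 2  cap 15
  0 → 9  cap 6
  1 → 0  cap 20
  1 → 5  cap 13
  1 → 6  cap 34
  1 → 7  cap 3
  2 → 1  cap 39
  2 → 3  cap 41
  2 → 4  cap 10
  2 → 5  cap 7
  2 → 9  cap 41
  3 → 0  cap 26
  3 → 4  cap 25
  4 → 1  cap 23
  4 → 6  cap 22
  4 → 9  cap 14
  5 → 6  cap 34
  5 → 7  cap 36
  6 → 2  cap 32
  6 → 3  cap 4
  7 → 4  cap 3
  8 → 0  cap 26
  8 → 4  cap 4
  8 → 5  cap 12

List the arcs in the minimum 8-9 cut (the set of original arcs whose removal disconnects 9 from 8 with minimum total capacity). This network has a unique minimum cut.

augment #1: 8→0→9 push 6
augment #2: 8→4→9 push 4
augment #3: 8→0→2→9 push 15
augment #4: 8→5→6→2→9 push 12
max flow = 37; residual-reachable set from 8 gives S-side
cut edges (S→T): {(0,2), (0,9), (8,4), (8,5)} total cap 37

Min-cut arcs: {(0,2), (0,9), (8,4), (8,5)} (total capacity 37)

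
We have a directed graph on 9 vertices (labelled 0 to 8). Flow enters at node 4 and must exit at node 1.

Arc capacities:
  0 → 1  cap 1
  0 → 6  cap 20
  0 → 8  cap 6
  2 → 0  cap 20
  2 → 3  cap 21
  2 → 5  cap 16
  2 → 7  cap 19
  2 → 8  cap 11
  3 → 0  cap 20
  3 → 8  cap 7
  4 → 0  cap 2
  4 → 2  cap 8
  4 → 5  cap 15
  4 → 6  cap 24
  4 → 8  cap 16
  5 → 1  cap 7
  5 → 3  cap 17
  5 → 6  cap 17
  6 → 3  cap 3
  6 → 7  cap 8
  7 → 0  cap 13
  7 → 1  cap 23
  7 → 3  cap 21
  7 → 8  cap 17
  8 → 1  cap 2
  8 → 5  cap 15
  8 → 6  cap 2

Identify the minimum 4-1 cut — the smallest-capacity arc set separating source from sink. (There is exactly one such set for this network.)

augment #1: 4→0→1 push 1
augment #2: 4→5→1 push 7
augment #3: 4→8→1 push 2
augment #4: 4→2→7→1 push 8
augment #5: 4→6→7→1 push 8
max flow = 26; residual-reachable set from 4 gives S-side
cut edges (S→T): {(0,1), (4,2), (5,1), (6,7), (8,1)} total cap 26

Min-cut arcs: {(0,1), (4,2), (5,1), (6,7), (8,1)} (total capacity 26)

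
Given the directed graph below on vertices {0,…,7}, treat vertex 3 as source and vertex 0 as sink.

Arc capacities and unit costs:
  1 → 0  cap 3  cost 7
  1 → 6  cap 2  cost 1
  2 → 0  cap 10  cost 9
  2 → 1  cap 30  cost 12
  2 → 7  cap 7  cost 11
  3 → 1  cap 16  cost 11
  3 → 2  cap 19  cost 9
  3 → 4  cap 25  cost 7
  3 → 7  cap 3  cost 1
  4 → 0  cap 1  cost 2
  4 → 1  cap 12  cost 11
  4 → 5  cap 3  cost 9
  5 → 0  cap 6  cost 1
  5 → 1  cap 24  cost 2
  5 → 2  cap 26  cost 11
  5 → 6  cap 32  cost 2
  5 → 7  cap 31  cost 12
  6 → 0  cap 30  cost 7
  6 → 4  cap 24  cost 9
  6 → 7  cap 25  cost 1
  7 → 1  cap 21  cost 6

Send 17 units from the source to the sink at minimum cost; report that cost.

Minimum cost for 17 units: 282

shortest-cost path #1: 3→4→0 push 1 @ unit cost 9 (adds 9)
shortest-cost path #2: 3→7→1→0 push 3 @ unit cost 14 (adds 42)
shortest-cost path #3: 3→4→5→0 push 3 @ unit cost 17 (adds 51)
shortest-cost path #4: 3→2→0 push 10 @ unit cost 18 (adds 180)
total cost = 282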